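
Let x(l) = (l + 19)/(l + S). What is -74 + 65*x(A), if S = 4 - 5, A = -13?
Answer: -713/7 ≈ -101.86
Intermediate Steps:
S = -1
x(l) = (19 + l)/(-1 + l) (x(l) = (l + 19)/(l - 1) = (19 + l)/(-1 + l))
-74 + 65*x(A) = -74 + 65*((19 - 13)/(-1 - 13)) = -74 + 65*(6/(-14)) = -74 + 65*(-1/14*6) = -74 + 65*(-3/7) = -74 - 195/7 = -713/7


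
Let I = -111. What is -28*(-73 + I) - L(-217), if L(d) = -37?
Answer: 5189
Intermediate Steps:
-28*(-73 + I) - L(-217) = -28*(-73 - 111) - 1*(-37) = -28*(-184) + 37 = 5152 + 37 = 5189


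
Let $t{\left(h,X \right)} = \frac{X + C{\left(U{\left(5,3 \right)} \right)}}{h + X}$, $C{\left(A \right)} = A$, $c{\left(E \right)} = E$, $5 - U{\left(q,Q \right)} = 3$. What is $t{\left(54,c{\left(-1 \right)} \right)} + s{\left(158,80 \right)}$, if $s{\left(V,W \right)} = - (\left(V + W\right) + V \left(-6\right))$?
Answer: $\frac{37631}{53} \approx 710.02$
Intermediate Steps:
$U{\left(q,Q \right)} = 2$ ($U{\left(q,Q \right)} = 5 - 3 = 2$)
$t{\left(h,X \right)} = \frac{2 + X}{X + h}$ ($t{\left(h,X \right)} = \frac{X + 2}{h + X} = \frac{2 + X}{X + h}$)
$s{\left(V,W \right)} = - W + 5 V$ ($s{\left(V,W \right)} = - (\left(V + W\right) - 6 V) = - (W - 5 V) = - W + 5 V$)
$t{\left(54,c{\left(-1 \right)} \right)} + s{\left(158,80 \right)} = \frac{2 - 1}{-1 + 54} + \left(\left(-1\right) 80 + 5 \cdot 158\right) = \frac{1}{53} \cdot 1 + \left(-80 + 790\right) = \frac{1}{53} \cdot 1 + 710 = \frac{1}{53} + 710 = \frac{37631}{53}$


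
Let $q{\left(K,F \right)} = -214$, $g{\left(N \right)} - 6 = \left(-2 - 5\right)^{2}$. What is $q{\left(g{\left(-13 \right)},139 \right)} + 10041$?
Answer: $9827$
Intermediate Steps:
$g{\left(N \right)} = 55$ ($g{\left(N \right)} = 6 + \left(-2 - 5\right)^{2} = 6 + \left(-7\right)^{2} = 6 + 49 = 55$)
$q{\left(g{\left(-13 \right)},139 \right)} + 10041 = -214 + 10041 = 9827$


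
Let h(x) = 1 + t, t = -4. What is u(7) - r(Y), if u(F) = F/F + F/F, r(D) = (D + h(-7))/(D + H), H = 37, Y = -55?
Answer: -11/9 ≈ -1.2222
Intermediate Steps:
h(x) = -3 (h(x) = 1 - 4 = -3)
r(D) = (-3 + D)/(37 + D) (r(D) = (D - 3)/(D + 37) = (-3 + D)/(37 + D))
u(F) = 2 (u(F) = 1 + 1 = 2)
u(7) - r(Y) = 2 - (-3 - 55)/(37 - 55) = 2 - (-58)/(-18) = 2 - (-1)*(-58)/18 = 2 - 1*29/9 = 2 - 29/9 = -11/9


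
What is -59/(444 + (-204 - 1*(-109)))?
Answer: -59/349 ≈ -0.16905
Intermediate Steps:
-59/(444 + (-204 - 1*(-109))) = -59/(444 + (-204 + 109)) = -59/(444 - 95) = -59/349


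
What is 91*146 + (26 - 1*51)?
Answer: 13261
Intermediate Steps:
91*146 + (26 - 1*51) = 13286 + (26 - 51) = 13286 - 25 = 13261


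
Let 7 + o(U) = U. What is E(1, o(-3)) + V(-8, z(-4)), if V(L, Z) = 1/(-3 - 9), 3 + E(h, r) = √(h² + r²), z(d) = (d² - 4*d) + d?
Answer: -37/12 + √101 ≈ 6.9665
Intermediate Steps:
o(U) = -7 + U
z(d) = d² - 3*d
E(h, r) = -3 + √(h² + r²)
V(L, Z) = -1/12 (V(L, Z) = 1/(-12) = -1/12)
E(1, o(-3)) + V(-8, z(-4)) = (-3 + √(1² + (-7 - 3)²)) - 1/12 = (-3 + √(1 + (-10)²)) - 1/12 = (-3 + √(1 + 100)) - 1/12 = (-3 + √101) - 1/12 = -37/12 + √101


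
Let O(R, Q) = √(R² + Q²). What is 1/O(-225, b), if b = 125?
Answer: √106/2650 ≈ 0.0038851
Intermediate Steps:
O(R, Q) = √(Q² + R²)
1/O(-225, b) = 1/(√(125² + (-225)²)) = 1/(√(15625 + 50625)) = 1/(√66250) = 1/(25*√106) = √106/2650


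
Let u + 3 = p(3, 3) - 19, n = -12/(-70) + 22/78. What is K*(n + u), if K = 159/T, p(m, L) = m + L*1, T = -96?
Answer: 1124713/43680 ≈ 25.749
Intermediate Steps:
n = 619/1365 (n = -12*(-1/70) + 22*(1/78) = 6/35 + 11/39 = 619/1365 ≈ 0.45348)
p(m, L) = L + m (p(m, L) = m + L = L + m)
K = -53/32 (K = 159/(-96) = 159*(-1/96) = -53/32 ≈ -1.6563)
u = -16 (u = -3 + ((3 + 3) - 19) = -3 + (6 - 19) = -3 - 13 = -16)
K*(n + u) = -53*(619/1365 - 16)/32 = -53/32*(-21221/1365) = 1124713/43680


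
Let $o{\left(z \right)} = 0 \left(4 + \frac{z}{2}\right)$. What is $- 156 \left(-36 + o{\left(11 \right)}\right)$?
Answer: $5616$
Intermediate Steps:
$o{\left(z \right)} = 0$ ($o{\left(z \right)} = 0 \left(4 + z \frac{1}{2}\right) = 0 \left(4 + \frac{z}{2}\right) = 0$)
$- 156 \left(-36 + o{\left(11 \right)}\right) = - 156 \left(-36 + 0\right) = \left(-156\right) \left(-36\right) = 5616$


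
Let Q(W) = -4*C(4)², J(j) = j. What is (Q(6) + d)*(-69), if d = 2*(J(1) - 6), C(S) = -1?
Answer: 966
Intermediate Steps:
d = -10 (d = 2*(1 - 6) = 2*(-5) = -10)
Q(W) = -4 (Q(W) = -4*(-1)² = -4*1 = -4)
(Q(6) + d)*(-69) = (-4 - 10)*(-69) = -14*(-69) = 966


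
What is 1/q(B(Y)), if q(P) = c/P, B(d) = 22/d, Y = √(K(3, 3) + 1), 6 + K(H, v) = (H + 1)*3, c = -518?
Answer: -11*√7/1813 ≈ -0.016053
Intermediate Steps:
K(H, v) = -3 + 3*H (K(H, v) = -6 + (H + 1)*3 = -6 + (1 + H)*3 = -6 + (3 + 3*H) = -3 + 3*H)
Y = √7 (Y = √((-3 + 3*3) + 1) = √((-3 + 9) + 1) = √(6 + 1) = √7 ≈ 2.6458)
q(P) = -518/P
1/q(B(Y)) = 1/(-518*√7/22) = 1/(-259*√7/11) = -11*√7/1813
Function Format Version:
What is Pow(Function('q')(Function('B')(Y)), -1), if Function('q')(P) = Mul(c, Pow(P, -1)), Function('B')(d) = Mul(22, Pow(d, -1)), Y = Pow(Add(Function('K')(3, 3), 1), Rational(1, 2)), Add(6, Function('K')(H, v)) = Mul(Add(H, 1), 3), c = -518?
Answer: Mul(Rational(-11, 1813), Pow(7, Rational(1, 2))) ≈ -0.016053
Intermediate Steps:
Function('K')(H, v) = Add(-3, Mul(3, H)) (Function('K')(H, v) = Add(-6, Mul(Add(H, 1), 3)) = Add(-6, Mul(Add(1, H), 3)) = Add(-6, Add(3, Mul(3, H))) = Add(-3, Mul(3, H)))
Y = Pow(7, Rational(1, 2)) (Y = Pow(Add(Add(-3, Mul(3, 3)), 1), Rational(1, 2)) = Pow(Add(Add(-3, 9), 1), Rational(1, 2)) = Pow(Add(6, 1), Rational(1, 2)) = Pow(7, Rational(1, 2)) ≈ 2.6458)
Function('q')(P) = Mul(-518, Pow(P, -1))
Pow(Function('q')(Function('B')(Y)), -1) = Pow(Mul(-518, Pow(Mul(22, Pow(Pow(7, Rational(1, 2)), -1)), -1)), -1) = Pow(Mul(-518, Pow(Mul(22, Mul(Rational(1, 7), Pow(7, Rational(1, 2)))), -1)), -1) = Pow(Mul(-518, Pow(Mul(Rational(22, 7), Pow(7, Rational(1, 2))), -1)), -1) = Pow(Mul(-518, Mul(Rational(1, 22), Pow(7, Rational(1, 2)))), -1) = Pow(Mul(Rational(-259, 11), Pow(7, Rational(1, 2))), -1) = Mul(Rational(-11, 1813), Pow(7, Rational(1, 2)))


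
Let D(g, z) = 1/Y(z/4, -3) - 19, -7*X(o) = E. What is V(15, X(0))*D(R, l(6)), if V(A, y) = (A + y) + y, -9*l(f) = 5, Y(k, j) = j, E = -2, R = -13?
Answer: -6322/21 ≈ -301.05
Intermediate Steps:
X(o) = 2/7 (X(o) = -⅐*(-2) = 2/7)
l(f) = -5/9 (l(f) = -⅑*5 = -5/9)
V(A, y) = A + 2*y
D(g, z) = -58/3 (D(g, z) = 1/(-3) - 19 = -⅓ - 19 = -58/3)
V(15, X(0))*D(R, l(6)) = (15 + 2*(2/7))*(-58/3) = (15 + 4/7)*(-58/3) = (109/7)*(-58/3) = -6322/21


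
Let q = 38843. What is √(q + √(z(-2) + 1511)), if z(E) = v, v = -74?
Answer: √(38843 + √1437) ≈ 197.18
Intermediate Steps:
z(E) = -74
√(q + √(z(-2) + 1511)) = √(38843 + √(-74 + 1511)) = √(38843 + √1437)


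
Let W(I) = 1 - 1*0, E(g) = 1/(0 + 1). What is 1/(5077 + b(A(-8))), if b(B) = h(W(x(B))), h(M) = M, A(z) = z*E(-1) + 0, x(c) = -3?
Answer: 1/5078 ≈ 0.00019693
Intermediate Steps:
E(g) = 1 (E(g) = 1/1 = 1)
A(z) = z (A(z) = z*1 + 0 = z + 0 = z)
W(I) = 1 (W(I) = 1 + 0 = 1)
b(B) = 1
1/(5077 + b(A(-8))) = 1/(5077 + 1) = 1/5078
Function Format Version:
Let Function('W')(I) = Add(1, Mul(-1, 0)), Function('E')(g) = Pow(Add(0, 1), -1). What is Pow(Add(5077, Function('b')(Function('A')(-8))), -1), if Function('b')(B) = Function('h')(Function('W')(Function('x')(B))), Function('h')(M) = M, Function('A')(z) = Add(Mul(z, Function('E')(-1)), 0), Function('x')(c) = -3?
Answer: Rational(1, 5078) ≈ 0.00019693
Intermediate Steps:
Function('E')(g) = 1 (Function('E')(g) = Pow(1, -1) = 1)
Function('A')(z) = z (Function('A')(z) = Add(Mul(z, 1), 0) = Add(z, 0) = z)
Function('W')(I) = 1 (Function('W')(I) = Add(1, 0) = 1)
Function('b')(B) = 1
Pow(Add(5077, Function('b')(Function('A')(-8))), -1) = Pow(Add(5077, 1), -1) = Pow(5078, -1) = Rational(1, 5078)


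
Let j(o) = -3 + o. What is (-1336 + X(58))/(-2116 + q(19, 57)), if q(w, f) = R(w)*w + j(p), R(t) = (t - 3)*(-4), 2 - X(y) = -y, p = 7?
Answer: 319/832 ≈ 0.38341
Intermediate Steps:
X(y) = 2 + y (X(y) = 2 - (-1)*y = 2 + y)
R(t) = 12 - 4*t (R(t) = (-3 + t)*(-4) = 12 - 4*t)
q(w, f) = 4 + w*(12 - 4*w) (q(w, f) = (12 - 4*w)*w + (-3 + 7) = w*(12 - 4*w) + 4 = 4 + w*(12 - 4*w))
(-1336 + X(58))/(-2116 + q(19, 57)) = (-1336 + (2 + 58))/(-2116 + (4 - 4*19*(-3 + 19))) = (-1336 + 60)/(-2116 + (4 - 4*19*16)) = -1276/(-2116 + (4 - 1216)) = -1276/(-2116 - 1212) = -1276/(-3328) = -1276*(-1/3328) = 319/832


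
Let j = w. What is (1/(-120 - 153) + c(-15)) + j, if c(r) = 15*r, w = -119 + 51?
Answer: -79990/273 ≈ -293.00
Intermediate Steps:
w = -68
j = -68
(1/(-120 - 153) + c(-15)) + j = (1/(-120 - 153) + 15*(-15)) - 68 = (1/(-273) - 225) - 68 = (-1/273 - 225) - 68 = -61426/273 - 68 = -79990/273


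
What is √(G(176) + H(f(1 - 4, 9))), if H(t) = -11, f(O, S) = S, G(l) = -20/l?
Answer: I*√5379/22 ≈ 3.3337*I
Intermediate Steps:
√(G(176) + H(f(1 - 4, 9))) = √(-20/176 - 11) = √(-20*1/176 - 11) = √(-5/44 - 11) = √(-489/44) = I*√5379/22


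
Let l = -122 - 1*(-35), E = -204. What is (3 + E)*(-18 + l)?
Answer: 21105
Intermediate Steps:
l = -87 (l = -122 + 35 = -87)
(3 + E)*(-18 + l) = (3 - 204)*(-18 - 87) = -201*(-105) = 21105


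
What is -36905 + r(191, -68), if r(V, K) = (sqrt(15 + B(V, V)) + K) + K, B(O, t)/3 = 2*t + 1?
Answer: -37041 + 2*sqrt(291) ≈ -37007.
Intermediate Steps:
B(O, t) = 3 + 6*t (B(O, t) = 3*(2*t + 1) = 3*(1 + 2*t) = 3 + 6*t)
r(V, K) = sqrt(18 + 6*V) + 2*K (r(V, K) = (sqrt(15 + (3 + 6*V)) + K) + K = (sqrt(18 + 6*V) + K) + K = (K + sqrt(18 + 6*V)) + K = sqrt(18 + 6*V) + 2*K)
-36905 + r(191, -68) = -36905 + (sqrt(18 + 6*191) + 2*(-68)) = -36905 + (sqrt(18 + 1146) - 136) = -36905 + (sqrt(1164) - 136) = -36905 + (2*sqrt(291) - 136) = -36905 + (-136 + 2*sqrt(291)) = -37041 + 2*sqrt(291)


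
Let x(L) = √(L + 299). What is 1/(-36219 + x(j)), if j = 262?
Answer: -12073/437271800 - √561/1311815400 ≈ -2.7628e-5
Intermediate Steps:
x(L) = √(299 + L)
1/(-36219 + x(j)) = 1/(-36219 + √(299 + 262)) = 1/(-36219 + √561)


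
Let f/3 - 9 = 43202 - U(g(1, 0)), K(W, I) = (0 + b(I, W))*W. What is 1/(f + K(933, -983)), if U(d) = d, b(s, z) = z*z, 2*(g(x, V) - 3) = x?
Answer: 2/1624591719 ≈ 1.2311e-9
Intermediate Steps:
g(x, V) = 3 + x/2
b(s, z) = z²
K(W, I) = W³ (K(W, I) = (0 + W²)*W = W²*W = W³)
f = 259245/2 (f = 27 + 3*(43202 - (3 + (½)*1)) = 27 + 3*(43202 - (3 + ½)) = 27 + 3*(43202 - 1*7/2) = 27 + 3*(43202 - 7/2) = 27 + 3*(86397/2) = 27 + 259191/2 = 259245/2 ≈ 1.2962e+5)
1/(f + K(933, -983)) = 1/(259245/2 + 933³) = 1/(259245/2 + 812166237) = 1/(1624591719/2) = 2/1624591719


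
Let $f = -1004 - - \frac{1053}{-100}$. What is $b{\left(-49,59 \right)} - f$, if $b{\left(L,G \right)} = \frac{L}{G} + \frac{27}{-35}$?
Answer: $\frac{41833929}{41300} \approx 1012.9$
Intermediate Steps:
$b{\left(L,G \right)} = - \frac{27}{35} + \frac{L}{G}$ ($b{\left(L,G \right)} = \frac{L}{G} + 27 \left(- \frac{1}{35}\right) = \frac{L}{G} - \frac{27}{35} = - \frac{27}{35} + \frac{L}{G}$)
$f = - \frac{101453}{100}$ ($f = -1004 - \left(-1053\right) \left(- \frac{1}{100}\right) = -1004 - \frac{1053}{100} = - \frac{101453}{100} \approx -1014.5$)
$b{\left(-49,59 \right)} - f = \left(- \frac{27}{35} - \frac{49}{59}\right) - - \frac{101453}{100} = \left(- \frac{27}{35} - \frac{49}{59}\right) + \frac{101453}{100} = - \frac{3308}{2065} + \frac{101453}{100} = \frac{41833929}{41300}$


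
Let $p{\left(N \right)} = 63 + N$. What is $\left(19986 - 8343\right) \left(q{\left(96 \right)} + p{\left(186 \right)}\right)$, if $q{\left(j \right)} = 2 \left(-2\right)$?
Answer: $2852535$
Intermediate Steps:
$q{\left(j \right)} = -4$
$\left(19986 - 8343\right) \left(q{\left(96 \right)} + p{\left(186 \right)}\right) = \left(19986 - 8343\right) \left(-4 + \left(63 + 186\right)\right) = 11643 \left(-4 + 249\right) = 11643 \cdot 245 = 2852535$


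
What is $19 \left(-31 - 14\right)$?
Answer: $-855$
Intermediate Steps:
$19 \left(-31 - 14\right) = 19 \left(-45\right) = -855$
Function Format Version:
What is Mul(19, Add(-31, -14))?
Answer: -855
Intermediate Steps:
Mul(19, Add(-31, -14)) = Mul(19, -45) = -855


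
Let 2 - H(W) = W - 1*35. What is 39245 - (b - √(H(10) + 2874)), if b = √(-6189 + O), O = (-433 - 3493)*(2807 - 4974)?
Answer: 39245 + √2901 - √8501453 ≈ 36383.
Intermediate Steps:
O = 8507642 (O = -3926*(-2167) = 8507642)
H(W) = 37 - W (H(W) = 2 - (W - 1*35) = 2 - (W - 35) = 2 - (-35 + W) = 2 + (35 - W) = 37 - W)
b = √8501453 (b = √(-6189 + 8507642) = √8501453 ≈ 2915.7)
39245 - (b - √(H(10) + 2874)) = 39245 - (√8501453 - √((37 - 1*10) + 2874)) = 39245 - (√8501453 - √((37 - 10) + 2874)) = 39245 - (√8501453 - √(27 + 2874)) = 39245 - (√8501453 - √2901) = 39245 + (√2901 - √8501453) = 39245 + √2901 - √8501453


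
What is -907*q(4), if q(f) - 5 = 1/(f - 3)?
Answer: -5442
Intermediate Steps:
q(f) = 5 + 1/(-3 + f) (q(f) = 5 + 1/(f - 3) = 5 + 1/(-3 + f))
-907*q(4) = -907*(-14 + 5*4)/(-3 + 4) = -907*(-14 + 20)/1 = -907*6 = -5442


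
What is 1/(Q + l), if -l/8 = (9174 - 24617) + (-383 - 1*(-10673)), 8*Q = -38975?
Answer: 8/290817 ≈ 2.7509e-5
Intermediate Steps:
Q = -38975/8 (Q = (1/8)*(-38975) = -38975/8 ≈ -4871.9)
l = 41224 (l = -8*((9174 - 24617) + (-383 - 1*(-10673))) = -8*(-15443 + (-383 + 10673)) = -8*(-15443 + 10290) = -8*(-5153) = 41224)
1/(Q + l) = 1/(-38975/8 + 41224) = 1/(290817/8) = 8/290817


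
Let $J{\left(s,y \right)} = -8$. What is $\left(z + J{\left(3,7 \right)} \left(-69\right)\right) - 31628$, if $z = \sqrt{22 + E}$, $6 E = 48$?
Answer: $-31076 + \sqrt{30} \approx -31071.0$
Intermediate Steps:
$E = 8$ ($E = \frac{1}{6} \cdot 48 = 8$)
$z = \sqrt{30}$ ($z = \sqrt{22 + 8} = \sqrt{30} \approx 5.4772$)
$\left(z + J{\left(3,7 \right)} \left(-69\right)\right) - 31628 = \left(\sqrt{30} - -552\right) - 31628 = \left(\sqrt{30} + 552\right) - 31628 = \left(552 + \sqrt{30}\right) - 31628 = -31076 + \sqrt{30}$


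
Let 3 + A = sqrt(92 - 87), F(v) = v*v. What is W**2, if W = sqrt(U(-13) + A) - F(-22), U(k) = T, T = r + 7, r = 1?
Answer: (484 - sqrt(5 + sqrt(5)))**2 ≈ 2.3166e+5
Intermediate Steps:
T = 8 (T = 1 + 7 = 8)
U(k) = 8
F(v) = v**2
A = -3 + sqrt(5) (A = -3 + sqrt(92 - 87) = -3 + sqrt(5) ≈ -0.76393)
W = -484 + sqrt(5 + sqrt(5)) (W = sqrt(8 + (-3 + sqrt(5))) - 1*(-22)**2 = sqrt(5 + sqrt(5)) - 1*484 = sqrt(5 + sqrt(5)) - 484 = -484 + sqrt(5 + sqrt(5)) ≈ -481.31)
W**2 = (-484 + sqrt(5 + sqrt(5)))**2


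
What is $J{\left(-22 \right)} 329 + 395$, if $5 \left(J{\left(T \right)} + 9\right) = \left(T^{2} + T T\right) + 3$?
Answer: $\frac{306629}{5} \approx 61326.0$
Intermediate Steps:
$J{\left(T \right)} = - \frac{42}{5} + \frac{2 T^{2}}{5}$ ($J{\left(T \right)} = -9 + \frac{\left(T^{2} + T T\right) + 3}{5} = -9 + \frac{\left(T^{2} + T^{2}\right) + 3}{5} = -9 + \frac{2 T^{2} + 3}{5} = -9 + \frac{3 + 2 T^{2}}{5} = -9 + \left(\frac{3}{5} + \frac{2 T^{2}}{5}\right) = - \frac{42}{5} + \frac{2 T^{2}}{5}$)
$J{\left(-22 \right)} 329 + 395 = \left(- \frac{42}{5} + \frac{2 \left(-22\right)^{2}}{5}\right) 329 + 395 = \left(- \frac{42}{5} + \frac{2}{5} \cdot 484\right) 329 + 395 = \left(- \frac{42}{5} + \frac{968}{5}\right) 329 + 395 = \frac{926}{5} \cdot 329 + 395 = \frac{304654}{5} + 395 = \frac{306629}{5}$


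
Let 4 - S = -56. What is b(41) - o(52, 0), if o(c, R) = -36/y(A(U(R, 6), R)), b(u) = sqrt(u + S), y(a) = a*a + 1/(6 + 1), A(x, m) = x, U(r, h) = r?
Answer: 252 + sqrt(101) ≈ 262.05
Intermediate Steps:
S = 60 (S = 4 - 1*(-56) = 4 + 56 = 60)
y(a) = 1/7 + a**2 (y(a) = a**2 + 1/7 = 1/7 + a**2)
b(u) = sqrt(60 + u) (b(u) = sqrt(u + 60) = sqrt(60 + u))
o(c, R) = -36/(1/7 + R**2)
b(41) - o(52, 0) = sqrt(60 + 41) - (-252)/(1 + 7*0**2) = sqrt(101) - (-252)/(1 + 7*0) = sqrt(101) - (-252)/(1 + 0) = sqrt(101) - (-252)/1 = sqrt(101) - (-252) = sqrt(101) - 1*(-252) = sqrt(101) + 252 = 252 + sqrt(101)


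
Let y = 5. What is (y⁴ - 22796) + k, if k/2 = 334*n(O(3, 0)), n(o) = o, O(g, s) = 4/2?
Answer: -20835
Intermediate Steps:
O(g, s) = 2 (O(g, s) = 4*(½) = 2)
k = 1336 (k = 2*(334*2) = 2*668 = 1336)
(y⁴ - 22796) + k = (5⁴ - 22796) + 1336 = (625 - 22796) + 1336 = -22171 + 1336 = -20835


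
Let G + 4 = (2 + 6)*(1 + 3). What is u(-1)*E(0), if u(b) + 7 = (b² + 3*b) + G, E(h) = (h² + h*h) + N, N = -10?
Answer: -190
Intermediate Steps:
E(h) = -10 + 2*h² (E(h) = (h² + h*h) - 10 = (h² + h²) - 10 = 2*h² - 10 = -10 + 2*h²)
G = 28 (G = -4 + (2 + 6)*(1 + 3) = -4 + 8*4 = -4 + 32 = 28)
u(b) = 21 + b² + 3*b (u(b) = -7 + ((b² + 3*b) + 28) = -7 + (28 + b² + 3*b) = 21 + b² + 3*b)
u(-1)*E(0) = (21 + (-1)² + 3*(-1))*(-10 + 2*0²) = (21 + 1 - 3)*(-10 + 2*0) = 19*(-10 + 0) = 19*(-10) = -190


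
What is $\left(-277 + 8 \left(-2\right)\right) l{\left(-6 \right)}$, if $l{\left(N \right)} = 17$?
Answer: $-4981$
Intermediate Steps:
$\left(-277 + 8 \left(-2\right)\right) l{\left(-6 \right)} = \left(-277 + 8 \left(-2\right)\right) 17 = \left(-277 - 16\right) 17 = \left(-293\right) 17 = -4981$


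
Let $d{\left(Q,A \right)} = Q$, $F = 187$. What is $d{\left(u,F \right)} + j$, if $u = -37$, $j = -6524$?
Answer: $-6561$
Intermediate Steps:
$d{\left(u,F \right)} + j = -37 - 6524 = -6561$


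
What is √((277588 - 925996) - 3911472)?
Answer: 2*I*√1139970 ≈ 2135.4*I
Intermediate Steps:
√((277588 - 925996) - 3911472) = √(-648408 - 3911472) = √(-4559880) = 2*I*√1139970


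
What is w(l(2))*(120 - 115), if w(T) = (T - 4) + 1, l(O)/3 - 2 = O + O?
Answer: 75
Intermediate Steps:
l(O) = 6 + 6*O (l(O) = 6 + 3*(O + O) = 6 + 3*(2*O) = 6 + 6*O)
w(T) = -3 + T (w(T) = (-4 + T) + 1 = -3 + T)
w(l(2))*(120 - 115) = (-3 + (6 + 6*2))*(120 - 115) = (-3 + (6 + 12))*5 = (-3 + 18)*5 = 15*5 = 75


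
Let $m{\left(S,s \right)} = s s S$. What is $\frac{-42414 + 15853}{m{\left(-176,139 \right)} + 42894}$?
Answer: $\frac{26561}{3357602} \approx 0.0079107$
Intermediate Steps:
$m{\left(S,s \right)} = S s^{2}$ ($m{\left(S,s \right)} = s^{2} S = S s^{2}$)
$\frac{-42414 + 15853}{m{\left(-176,139 \right)} + 42894} = \frac{-42414 + 15853}{- 176 \cdot 139^{2} + 42894} = - \frac{26561}{\left(-176\right) 19321 + 42894} = - \frac{26561}{-3400496 + 42894} = - \frac{26561}{-3357602} = \left(-26561\right) \left(- \frac{1}{3357602}\right) = \frac{26561}{3357602}$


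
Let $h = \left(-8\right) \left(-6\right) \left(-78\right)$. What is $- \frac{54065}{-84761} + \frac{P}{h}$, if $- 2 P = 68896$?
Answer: $\frac{195141643}{19834074} \approx 9.8387$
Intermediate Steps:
$P = -34448$ ($P = \left(- \frac{1}{2}\right) 68896 = -34448$)
$h = -3744$ ($h = 48 \left(-78\right) = -3744$)
$- \frac{54065}{-84761} + \frac{P}{h} = - \frac{54065}{-84761} - \frac{34448}{-3744} = \left(-54065\right) \left(- \frac{1}{84761}\right) - - \frac{2153}{234} = \frac{54065}{84761} + \frac{2153}{234} = \frac{195141643}{19834074}$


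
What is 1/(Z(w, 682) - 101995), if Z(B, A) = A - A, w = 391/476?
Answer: -1/101995 ≈ -9.8044e-6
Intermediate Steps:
w = 23/28 (w = 391*(1/476) = 23/28 ≈ 0.82143)
Z(B, A) = 0
1/(Z(w, 682) - 101995) = 1/(0 - 101995) = 1/(-101995) = -1/101995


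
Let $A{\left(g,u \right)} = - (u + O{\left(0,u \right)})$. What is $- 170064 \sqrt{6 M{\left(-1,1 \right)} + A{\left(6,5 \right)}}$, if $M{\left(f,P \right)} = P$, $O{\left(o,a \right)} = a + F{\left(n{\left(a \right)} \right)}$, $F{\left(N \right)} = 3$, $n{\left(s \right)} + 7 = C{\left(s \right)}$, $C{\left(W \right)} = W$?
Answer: $- 170064 i \sqrt{7} \approx - 4.4995 \cdot 10^{5} i$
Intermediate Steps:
$n{\left(s \right)} = -7 + s$
$O{\left(o,a \right)} = 3 + a$ ($O{\left(o,a \right)} = a + 3 = 3 + a$)
$A{\left(g,u \right)} = -3 - 2 u$ ($A{\left(g,u \right)} = - (u + \left(3 + u\right)) = - (3 + 2 u) = -3 - 2 u$)
$- 170064 \sqrt{6 M{\left(-1,1 \right)} + A{\left(6,5 \right)}} = - 170064 \sqrt{6 \cdot 1 - 13} = - 170064 \sqrt{6 - 13} = - 170064 \sqrt{-7} = - 170064 i \sqrt{7}$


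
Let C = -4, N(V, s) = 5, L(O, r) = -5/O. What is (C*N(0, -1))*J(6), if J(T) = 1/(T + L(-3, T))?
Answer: -60/23 ≈ -2.6087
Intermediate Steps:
J(T) = 1/(5/3 + T) (J(T) = 1/(T - 5/(-3)) = 1/(T - 5*(-1/3)) = 1/(T + 5/3) = 1/(5/3 + T))
(C*N(0, -1))*J(6) = (-4*5)*(3/(5 + 3*6)) = -60/(5 + 18) = -60/23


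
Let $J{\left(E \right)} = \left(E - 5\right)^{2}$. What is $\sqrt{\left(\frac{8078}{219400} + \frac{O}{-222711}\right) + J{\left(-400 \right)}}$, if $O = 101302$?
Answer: $\frac{\sqrt{979051485363363670517643}}{2443139670} \approx 405.0$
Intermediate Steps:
$J{\left(E \right)} = \left(-5 + E\right)^{2}$
$\sqrt{\left(\frac{8078}{219400} + \frac{O}{-222711}\right) + J{\left(-400 \right)}} = \sqrt{\left(\frac{8078}{219400} + \frac{101302}{-222711}\right) + \left(-5 - 400\right)^{2}} = \sqrt{\left(8078 \cdot \frac{1}{219400} + 101302 \left(- \frac{1}{222711}\right)\right) + \left(-405\right)^{2}} = \sqrt{\left(\frac{4039}{109700} - \frac{101302}{222711}\right) + 164025} = \sqrt{- \frac{10213299671}{24431396700} + 164025} = \sqrt{\frac{4007349630417829}{24431396700}} = \frac{\sqrt{979051485363363670517643}}{2443139670}$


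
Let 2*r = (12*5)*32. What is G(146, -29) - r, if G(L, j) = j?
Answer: -989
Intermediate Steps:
r = 960 (r = ((12*5)*32)/2 = (60*32)/2 = (½)*1920 = 960)
G(146, -29) - r = -29 - 1*960 = -29 - 960 = -989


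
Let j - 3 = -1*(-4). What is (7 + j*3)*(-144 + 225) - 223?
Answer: 2045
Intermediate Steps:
j = 7 (j = 3 - 1*(-4) = 3 + 4 = 7)
(7 + j*3)*(-144 + 225) - 223 = (7 + 7*3)*(-144 + 225) - 223 = (7 + 21)*81 - 223 = 28*81 - 223 = 2268 - 223 = 2045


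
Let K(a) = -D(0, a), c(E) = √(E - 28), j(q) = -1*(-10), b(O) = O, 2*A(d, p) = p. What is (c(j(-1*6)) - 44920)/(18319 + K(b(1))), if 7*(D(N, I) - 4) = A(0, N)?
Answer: -8984/3663 + I*√2/6105 ≈ -2.4526 + 0.00023165*I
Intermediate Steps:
A(d, p) = p/2
j(q) = 10
D(N, I) = 4 + N/14 (D(N, I) = 4 + (N/2)/7 = 4 + N/14)
c(E) = √(-28 + E)
K(a) = -4 (K(a) = -(4 + (1/14)*0) = -(4 + 0) = -1*4 = -4)
(c(j(-1*6)) - 44920)/(18319 + K(b(1))) = (√(-28 + 10) - 44920)/(18319 - 4) = (√(-18) - 44920)/18315 = (3*I*√2 - 44920)*(1/18315) = (-44920 + 3*I*√2)*(1/18315) = -8984/3663 + I*√2/6105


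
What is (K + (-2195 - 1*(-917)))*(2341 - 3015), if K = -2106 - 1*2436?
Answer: 3922680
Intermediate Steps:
K = -4542 (K = -2106 - 2436 = -4542)
(K + (-2195 - 1*(-917)))*(2341 - 3015) = (-4542 + (-2195 - 1*(-917)))*(2341 - 3015) = (-4542 + (-2195 + 917))*(-674) = (-4542 - 1278)*(-674) = -5820*(-674) = 3922680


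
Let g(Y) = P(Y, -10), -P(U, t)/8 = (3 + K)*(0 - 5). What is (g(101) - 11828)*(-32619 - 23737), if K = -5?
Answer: 671087248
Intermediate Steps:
P(U, t) = -80 (P(U, t) = -8*(3 - 5)*(0 - 5) = -(-16)*(-5) = -8*10 = -80)
g(Y) = -80
(g(101) - 11828)*(-32619 - 23737) = (-80 - 11828)*(-32619 - 23737) = -11908*(-56356) = 671087248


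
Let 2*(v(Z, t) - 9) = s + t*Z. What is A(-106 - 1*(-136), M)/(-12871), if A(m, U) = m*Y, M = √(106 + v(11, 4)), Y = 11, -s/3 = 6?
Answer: -330/12871 ≈ -0.025639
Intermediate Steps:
s = -18 (s = -3*6 = -18)
v(Z, t) = Z*t/2 (v(Z, t) = 9 + (-18 + t*Z)/2 = 9 + (-18 + Z*t)/2 = 9 + (-9 + Z*t/2) = Z*t/2)
M = 8*√2 (M = √(106 + (½)*11*4) = √(106 + 22) = √128 = 8*√2 ≈ 11.314)
A(m, U) = 11*m (A(m, U) = m*11 = 11*m)
A(-106 - 1*(-136), M)/(-12871) = (11*(-106 - 1*(-136)))/(-12871) = (11*(-106 + 136))*(-1/12871) = (11*30)*(-1/12871) = 330*(-1/12871) = -330/12871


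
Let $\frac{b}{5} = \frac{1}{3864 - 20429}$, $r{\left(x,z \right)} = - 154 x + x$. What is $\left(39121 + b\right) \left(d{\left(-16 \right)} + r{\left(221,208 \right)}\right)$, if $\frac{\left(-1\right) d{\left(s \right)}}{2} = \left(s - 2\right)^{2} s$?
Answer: $- \frac{3038656559040}{3313} \approx -9.1719 \cdot 10^{8}$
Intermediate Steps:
$r{\left(x,z \right)} = - 153 x$
$d{\left(s \right)} = - 2 s \left(-2 + s\right)^{2}$ ($d{\left(s \right)} = - 2 \left(s - 2\right)^{2} s = - 2 \left(-2 + s\right)^{2} s = - 2 s \left(-2 + s\right)^{2}$)
$b = - \frac{1}{3313}$ ($b = \frac{5}{3864 - 20429} = \frac{5}{-16565} = 5 \left(- \frac{1}{16565}\right) = - \frac{1}{3313} \approx -0.00030184$)
$\left(39121 + b\right) \left(d{\left(-16 \right)} + r{\left(221,208 \right)}\right) = \left(39121 - \frac{1}{3313}\right) \left(\left(-2\right) \left(-16\right) \left(-2 - 16\right)^{2} - 33813\right) = \frac{129607872 \left(\left(-2\right) \left(-16\right) \left(-18\right)^{2} - 33813\right)}{3313} = \frac{129607872 \left(\left(-2\right) \left(-16\right) 324 - 33813\right)}{3313} = \frac{129607872 \left(10368 - 33813\right)}{3313} = \frac{129607872}{3313} \left(-23445\right) = - \frac{3038656559040}{3313}$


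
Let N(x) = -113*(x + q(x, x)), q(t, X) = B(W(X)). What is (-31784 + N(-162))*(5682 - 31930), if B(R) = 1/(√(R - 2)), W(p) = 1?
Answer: 353770544 - 2966024*I ≈ 3.5377e+8 - 2.966e+6*I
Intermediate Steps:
B(R) = (-2 + R)^(-½) (B(R) = 1/(√(-2 + R)) = (-2 + R)^(-½))
q(t, X) = -I (q(t, X) = (-2 + 1)^(-½) = (-1)^(-½) = -I)
N(x) = -113*x + 113*I (N(x) = -113*(x - I) = -113*x + 113*I)
(-31784 + N(-162))*(5682 - 31930) = (-31784 + (-113*(-162) + 113*I))*(5682 - 31930) = (-31784 + (18306 + 113*I))*(-26248) = (-13478 + 113*I)*(-26248) = 353770544 - 2966024*I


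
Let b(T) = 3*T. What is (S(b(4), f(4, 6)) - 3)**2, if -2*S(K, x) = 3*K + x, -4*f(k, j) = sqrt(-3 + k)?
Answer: 27889/64 ≈ 435.77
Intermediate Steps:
f(k, j) = -sqrt(-3 + k)/4
S(K, x) = -3*K/2 - x/2 (S(K, x) = -(3*K + x)/2 = -(x + 3*K)/2 = -3*K/2 - x/2)
(S(b(4), f(4, 6)) - 3)**2 = ((-9*4/2 - (-1)*sqrt(-3 + 4)/8) - 3)**2 = ((-3/2*12 - (-1)*sqrt(1)/8) - 3)**2 = ((-18 - (-1)/8) - 3)**2 = ((-18 - 1/2*(-1/4)) - 3)**2 = ((-18 + 1/8) - 3)**2 = (-143/8 - 3)**2 = (-167/8)**2 = 27889/64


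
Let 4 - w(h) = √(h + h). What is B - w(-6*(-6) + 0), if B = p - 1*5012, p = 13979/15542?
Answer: -77944693/15542 + 6*√2 ≈ -5006.6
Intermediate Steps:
p = 13979/15542 (p = 13979*(1/15542) = 13979/15542 ≈ 0.89943)
w(h) = 4 - √2*√h (w(h) = 4 - √(h + h) = 4 - √(2*h) = 4 - √2*√h)
B = -77882525/15542 (B = 13979/15542 - 1*5012 = 13979/15542 - 5012 = -77882525/15542 ≈ -5011.1)
B - w(-6*(-6) + 0) = -77882525/15542 - (4 - √2*√(-6*(-6) + 0)) = -77882525/15542 - (4 - √2*√(36 + 0)) = -77882525/15542 - (4 - √2*√36) = -77882525/15542 - (4 - 1*√2*6) = -77882525/15542 - (4 - 6*√2) = -77882525/15542 + (-4 + 6*√2) = -77944693/15542 + 6*√2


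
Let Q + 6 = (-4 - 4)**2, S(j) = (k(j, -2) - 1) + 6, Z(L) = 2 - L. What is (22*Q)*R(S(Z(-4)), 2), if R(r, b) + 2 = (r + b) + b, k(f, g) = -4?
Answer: 3828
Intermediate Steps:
S(j) = 1 (S(j) = (-4 - 1) + 6 = -5 + 6 = 1)
R(r, b) = -2 + r + 2*b (R(r, b) = -2 + ((r + b) + b) = -2 + ((b + r) + b) = -2 + (r + 2*b) = -2 + r + 2*b)
Q = 58 (Q = -6 + (-4 - 4)**2 = -6 + (-8)**2 = -6 + 64 = 58)
(22*Q)*R(S(Z(-4)), 2) = (22*58)*(-2 + 1 + 2*2) = 1276*(-2 + 1 + 4) = 1276*3 = 3828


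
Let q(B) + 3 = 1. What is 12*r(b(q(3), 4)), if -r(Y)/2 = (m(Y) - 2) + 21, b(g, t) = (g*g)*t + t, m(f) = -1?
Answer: -432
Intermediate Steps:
q(B) = -2 (q(B) = -3 + 1 = -2)
b(g, t) = t + t*g² (b(g, t) = g²*t + t = t*g² + t = t + t*g²)
r(Y) = -36 (r(Y) = -2*((-1 - 2) + 21) = -2*(-3 + 21) = -2*18 = -36)
12*r(b(q(3), 4)) = 12*(-36) = -432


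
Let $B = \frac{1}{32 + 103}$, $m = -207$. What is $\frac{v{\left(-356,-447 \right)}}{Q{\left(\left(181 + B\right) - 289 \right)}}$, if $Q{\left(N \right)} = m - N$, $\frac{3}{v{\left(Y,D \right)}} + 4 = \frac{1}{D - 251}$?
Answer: $\frac{47115}{6221873} \approx 0.0075725$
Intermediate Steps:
$B = \frac{1}{135} \approx 0.0074074$
$v{\left(Y,D \right)} = \frac{3}{-4 + \frac{1}{-251 + D}}$ ($v{\left(Y,D \right)} = \frac{3}{-4 + \frac{1}{D - 251}} = \frac{3}{-4 + \frac{1}{-251 + D}}$)
$Q{\left(N \right)} = -207 - N$
$\frac{v{\left(-356,-447 \right)}}{Q{\left(\left(181 + B\right) - 289 \right)}} = \frac{3 \frac{1}{-1005 + 4 \left(-447\right)} \left(251 - -447\right)}{-207 - \left(\left(181 + \frac{1}{135}\right) - 289\right)} = \frac{3 \frac{1}{-1005 - 1788} \left(251 + 447\right)}{-207 - \left(\frac{24436}{135} - 289\right)} = \frac{3 \frac{1}{-2793} \cdot 698}{-207 - - \frac{14579}{135}} = \frac{3 \left(- \frac{1}{2793}\right) 698}{-207 + \frac{14579}{135}} = - \frac{698}{931 \left(- \frac{13366}{135}\right)} = \left(- \frac{698}{931}\right) \left(- \frac{135}{13366}\right) = \frac{47115}{6221873}$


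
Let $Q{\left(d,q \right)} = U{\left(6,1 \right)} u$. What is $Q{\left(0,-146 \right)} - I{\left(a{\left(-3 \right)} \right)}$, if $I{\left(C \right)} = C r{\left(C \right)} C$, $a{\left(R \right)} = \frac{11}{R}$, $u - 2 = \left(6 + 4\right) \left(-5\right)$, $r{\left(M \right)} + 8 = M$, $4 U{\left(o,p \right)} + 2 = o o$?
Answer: $- \frac{6781}{27} \approx -251.15$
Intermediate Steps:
$U{\left(o,p \right)} = - \frac{1}{2} + \frac{o^{2}}{4}$ ($U{\left(o,p \right)} = - \frac{1}{2} + \frac{o o}{4} = - \frac{1}{2} + \frac{o^{2}}{4}$)
$r{\left(M \right)} = -8 + M$
$u = -48$ ($u = 2 + \left(6 + 4\right) \left(-5\right) = 2 + 10 \left(-5\right) = 2 - 50 = -48$)
$Q{\left(d,q \right)} = -408$ ($Q{\left(d,q \right)} = \left(- \frac{1}{2} + \frac{6^{2}}{4}\right) \left(-48\right) = \left(- \frac{1}{2} + \frac{1}{4} \cdot 36\right) \left(-48\right) = \left(- \frac{1}{2} + 9\right) \left(-48\right) = \frac{17}{2} \left(-48\right) = -408$)
$I{\left(C \right)} = C^{2} \left(-8 + C\right)$ ($I{\left(C \right)} = C \left(-8 + C\right) C = C^{2} \left(-8 + C\right)$)
$Q{\left(0,-146 \right)} - I{\left(a{\left(-3 \right)} \right)} = -408 - \left(\frac{11}{-3}\right)^{2} \left(-8 + \frac{11}{-3}\right) = -408 - \left(11 \left(- \frac{1}{3}\right)\right)^{2} \left(-8 + 11 \left(- \frac{1}{3}\right)\right) = -408 - \left(- \frac{11}{3}\right)^{2} \left(-8 - \frac{11}{3}\right) = -408 - \frac{121}{9} \left(- \frac{35}{3}\right) = -408 - - \frac{4235}{27} = -408 + \frac{4235}{27} = - \frac{6781}{27}$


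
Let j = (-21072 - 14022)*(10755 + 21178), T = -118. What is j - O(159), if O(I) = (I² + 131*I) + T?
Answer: -1120702694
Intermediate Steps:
j = -1120656702 (j = -35094*31933 = -1120656702)
O(I) = -118 + I² + 131*I (O(I) = (I² + 131*I) - 118 = -118 + I² + 131*I)
j - O(159) = -1120656702 - (-118 + 159² + 131*159) = -1120656702 - (-118 + 25281 + 20829) = -1120656702 - 1*45992 = -1120656702 - 45992 = -1120702694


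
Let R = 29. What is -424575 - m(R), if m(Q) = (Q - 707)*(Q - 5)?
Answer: -408303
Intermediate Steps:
m(Q) = (-707 + Q)*(-5 + Q)
-424575 - m(R) = -424575 - (3535 + 29² - 712*29) = -424575 - (3535 + 841 - 20648) = -424575 - 1*(-16272) = -424575 + 16272 = -408303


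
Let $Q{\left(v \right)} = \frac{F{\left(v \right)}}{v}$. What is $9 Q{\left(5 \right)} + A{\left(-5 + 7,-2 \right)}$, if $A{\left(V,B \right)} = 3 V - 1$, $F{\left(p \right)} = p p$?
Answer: $50$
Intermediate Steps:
$F{\left(p \right)} = p^{2}$
$A{\left(V,B \right)} = -1 + 3 V$
$Q{\left(v \right)} = v$ ($Q{\left(v \right)} = \frac{v^{2}}{v} = v$)
$9 Q{\left(5 \right)} + A{\left(-5 + 7,-2 \right)} = 9 \cdot 5 - \left(1 - 3 \left(-5 + 7\right)\right) = 45 + \left(-1 + 3 \cdot 2\right) = 45 + \left(-1 + 6\right) = 45 + 5 = 50$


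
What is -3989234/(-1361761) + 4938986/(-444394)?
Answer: -2476463430075/302579208917 ≈ -8.1845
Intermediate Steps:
-3989234/(-1361761) + 4938986/(-444394) = -3989234*(-1/1361761) + 4938986*(-1/444394) = 3989234/1361761 - 2469493/222197 = -2476463430075/302579208917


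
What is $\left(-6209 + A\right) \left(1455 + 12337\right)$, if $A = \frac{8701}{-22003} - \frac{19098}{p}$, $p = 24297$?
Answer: $- \frac{15263173366645440}{178202297} \approx -8.5651 \cdot 10^{7}$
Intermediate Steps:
$A = - \frac{210540497}{178202297}$ ($A = \frac{8701}{-22003} - \frac{19098}{24297} = 8701 \left(- \frac{1}{22003}\right) - \frac{6366}{8099} = - \frac{8701}{22003} - \frac{6366}{8099} = - \frac{210540497}{178202297} \approx -1.1815$)
$\left(-6209 + A\right) \left(1455 + 12337\right) = \left(-6209 - \frac{210540497}{178202297}\right) \left(1455 + 12337\right) = \left(- \frac{1106668602570}{178202297}\right) 13792 = - \frac{15263173366645440}{178202297}$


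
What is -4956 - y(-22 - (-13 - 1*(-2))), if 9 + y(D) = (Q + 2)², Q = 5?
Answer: -4996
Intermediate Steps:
y(D) = 40 (y(D) = -9 + (5 + 2)² = -9 + 7² = -9 + 49 = 40)
-4956 - y(-22 - (-13 - 1*(-2))) = -4956 - 1*40 = -4956 - 40 = -4996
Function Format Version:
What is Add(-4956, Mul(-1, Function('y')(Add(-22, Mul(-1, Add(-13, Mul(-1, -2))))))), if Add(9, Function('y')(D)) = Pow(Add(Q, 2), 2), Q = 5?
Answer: -4996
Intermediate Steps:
Function('y')(D) = 40 (Function('y')(D) = Add(-9, Pow(Add(5, 2), 2)) = Add(-9, Pow(7, 2)) = Add(-9, 49) = 40)
Add(-4956, Mul(-1, Function('y')(Add(-22, Mul(-1, Add(-13, Mul(-1, -2))))))) = Add(-4956, Mul(-1, 40)) = Add(-4956, -40) = -4996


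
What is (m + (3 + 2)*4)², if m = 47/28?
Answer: 368449/784 ≈ 469.96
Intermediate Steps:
m = 47/28 (m = 47*(1/28) = 47/28 ≈ 1.6786)
(m + (3 + 2)*4)² = (47/28 + (3 + 2)*4)² = (47/28 + 5*4)² = (47/28 + 20)² = (607/28)² = 368449/784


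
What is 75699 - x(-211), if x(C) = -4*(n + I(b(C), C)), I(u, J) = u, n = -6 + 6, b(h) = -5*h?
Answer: 79919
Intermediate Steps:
n = 0
x(C) = 20*C (x(C) = -4*(0 - 5*C) = -(-20)*C = 20*C)
75699 - x(-211) = 75699 - 20*(-211) = 75699 - 1*(-4220) = 75699 + 4220 = 79919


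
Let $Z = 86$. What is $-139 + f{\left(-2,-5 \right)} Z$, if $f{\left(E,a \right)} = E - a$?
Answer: $119$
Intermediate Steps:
$-139 + f{\left(-2,-5 \right)} Z = -139 + \left(-2 - -5\right) 86 = -139 + \left(-2 + 5\right) 86 = -139 + 3 \cdot 86 = -139 + 258 = 119$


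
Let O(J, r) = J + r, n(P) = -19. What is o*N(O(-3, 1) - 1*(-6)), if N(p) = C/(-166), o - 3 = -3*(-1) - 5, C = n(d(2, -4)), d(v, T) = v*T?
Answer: 19/166 ≈ 0.11446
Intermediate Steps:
d(v, T) = T*v
C = -19
o = 1 (o = 3 + (-3*(-1) - 5) = 3 + (3 - 5) = 3 - 2 = 1)
N(p) = 19/166 (N(p) = -19/(-166) = -19*(-1/166) = 19/166)
o*N(O(-3, 1) - 1*(-6)) = 1*(19/166) = 19/166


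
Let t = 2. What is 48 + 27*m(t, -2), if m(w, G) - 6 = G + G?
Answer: 102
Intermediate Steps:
m(w, G) = 6 + 2*G (m(w, G) = 6 + (G + G) = 6 + 2*G)
48 + 27*m(t, -2) = 48 + 27*(6 + 2*(-2)) = 48 + 27*(6 - 4) = 48 + 27*2 = 48 + 54 = 102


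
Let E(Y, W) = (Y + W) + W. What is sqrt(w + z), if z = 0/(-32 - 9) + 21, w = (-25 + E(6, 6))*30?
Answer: 3*I*sqrt(21) ≈ 13.748*I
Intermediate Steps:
E(Y, W) = Y + 2*W (E(Y, W) = (W + Y) + W = Y + 2*W)
w = -210 (w = (-25 + (6 + 2*6))*30 = (-25 + (6 + 12))*30 = (-25 + 18)*30 = -7*30 = -210)
z = 21 (z = 0/(-41) + 21 = -1/41*0 + 21 = 0 + 21 = 21)
sqrt(w + z) = sqrt(-210 + 21) = sqrt(-189) = 3*I*sqrt(21)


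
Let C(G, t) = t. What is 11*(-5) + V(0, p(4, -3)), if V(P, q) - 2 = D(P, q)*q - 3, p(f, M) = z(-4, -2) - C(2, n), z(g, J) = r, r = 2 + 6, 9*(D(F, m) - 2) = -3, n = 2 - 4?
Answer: -118/3 ≈ -39.333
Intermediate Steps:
n = -2
D(F, m) = 5/3 (D(F, m) = 2 + (⅑)*(-3) = 2 - ⅓ = 5/3)
r = 8
z(g, J) = 8
p(f, M) = 10 (p(f, M) = 8 - 1*(-2) = 8 + 2 = 10)
V(P, q) = -1 + 5*q/3 (V(P, q) = 2 + (5*q/3 - 3) = 2 + (-3 + 5*q/3) = -1 + 5*q/3)
11*(-5) + V(0, p(4, -3)) = 11*(-5) + (-1 + (5/3)*10) = -55 + (-1 + 50/3) = -55 + 47/3 = -118/3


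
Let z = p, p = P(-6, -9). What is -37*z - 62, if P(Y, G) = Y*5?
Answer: 1048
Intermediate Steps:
P(Y, G) = 5*Y
p = -30 (p = 5*(-6) = -30)
z = -30
-37*z - 62 = -37*(-30) - 62 = 1110 - 62 = 1048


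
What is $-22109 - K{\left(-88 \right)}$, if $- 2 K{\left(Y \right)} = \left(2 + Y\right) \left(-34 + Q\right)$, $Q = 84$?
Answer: $-24259$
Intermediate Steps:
$K{\left(Y \right)} = -50 - 25 Y$ ($K{\left(Y \right)} = - \frac{\left(2 + Y\right) \left(-34 + 84\right)}{2} = - \frac{\left(2 + Y\right) 50}{2} = - \frac{100 + 50 Y}{2} = -50 - 25 Y$)
$-22109 - K{\left(-88 \right)} = -22109 - \left(-50 - -2200\right) = -22109 - \left(-50 + 2200\right) = -22109 - 2150 = -24259$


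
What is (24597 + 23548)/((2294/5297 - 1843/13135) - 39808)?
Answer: -3349741093775/2769664820441 ≈ -1.2094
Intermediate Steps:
(24597 + 23548)/((2294/5297 - 1843/13135) - 39808) = 48145/((2294*(1/5297) - 1843*1/13135) - 39808) = 48145/((2294/5297 - 1843/13135) - 39808) = 48145/(20369319/69576095 - 39808) = 48145/(-2769664820441/69576095) = 48145*(-69576095/2769664820441) = -3349741093775/2769664820441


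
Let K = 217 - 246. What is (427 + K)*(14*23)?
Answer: 128156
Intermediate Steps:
K = -29
(427 + K)*(14*23) = (427 - 29)*(14*23) = 398*322 = 128156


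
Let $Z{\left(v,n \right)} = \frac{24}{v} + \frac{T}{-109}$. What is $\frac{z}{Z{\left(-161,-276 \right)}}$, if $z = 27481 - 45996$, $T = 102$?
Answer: $\frac{324919735}{19038} \approx 17067.0$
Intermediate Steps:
$Z{\left(v,n \right)} = - \frac{102}{109} + \frac{24}{v}$ ($Z{\left(v,n \right)} = \frac{24}{v} + \frac{102}{-109} = \frac{24}{v} + 102 \left(- \frac{1}{109}\right) = \frac{24}{v} - \frac{102}{109} = - \frac{102}{109} + \frac{24}{v}$)
$z = -18515$ ($z = 27481 - 45996 = -18515$)
$\frac{z}{Z{\left(-161,-276 \right)}} = - \frac{18515}{- \frac{102}{109} + \frac{24}{-161}} = - \frac{18515}{- \frac{102}{109} + 24 \left(- \frac{1}{161}\right)} = - \frac{18515}{- \frac{102}{109} - \frac{24}{161}} = - \frac{18515}{- \frac{19038}{17549}} = \left(-18515\right) \left(- \frac{17549}{19038}\right) = \frac{324919735}{19038}$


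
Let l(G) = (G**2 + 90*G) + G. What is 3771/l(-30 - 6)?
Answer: -419/220 ≈ -1.9045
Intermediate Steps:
l(G) = G**2 + 91*G
3771/l(-30 - 6) = 3771/(((-30 - 6)*(91 + (-30 - 6)))) = 3771/((-36*(91 - 36))) = 3771/((-36*55)) = 3771/(-1980) = 3771*(-1/1980) = -419/220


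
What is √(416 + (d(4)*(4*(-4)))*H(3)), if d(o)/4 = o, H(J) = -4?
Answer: 12*√10 ≈ 37.947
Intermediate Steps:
d(o) = 4*o
√(416 + (d(4)*(4*(-4)))*H(3)) = √(416 + ((4*4)*(4*(-4)))*(-4)) = √(416 + (16*(-16))*(-4)) = √(416 - 256*(-4)) = √(416 + 1024) = √1440 = 12*√10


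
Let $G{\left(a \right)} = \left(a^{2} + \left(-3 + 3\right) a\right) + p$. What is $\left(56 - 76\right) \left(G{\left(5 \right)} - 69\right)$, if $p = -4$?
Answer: $960$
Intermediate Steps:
$G{\left(a \right)} = -4 + a^{2}$ ($G{\left(a \right)} = \left(a^{2} + \left(-3 + 3\right) a\right) - 4 = \left(a^{2} + 0 a\right) - 4 = \left(a^{2} + 0\right) - 4 = a^{2} - 4 = -4 + a^{2}$)
$\left(56 - 76\right) \left(G{\left(5 \right)} - 69\right) = \left(56 - 76\right) \left(\left(-4 + 5^{2}\right) - 69\right) = \left(56 - 76\right) \left(\left(-4 + 25\right) - 69\right) = - 20 \left(21 - 69\right) = \left(-20\right) \left(-48\right) = 960$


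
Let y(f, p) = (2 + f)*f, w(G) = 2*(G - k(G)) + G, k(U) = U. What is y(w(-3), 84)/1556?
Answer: 3/1556 ≈ 0.0019280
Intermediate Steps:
w(G) = G (w(G) = 2*(G - G) + G = 2*0 + G = 0 + G = G)
y(f, p) = f*(2 + f)
y(w(-3), 84)/1556 = -3*(2 - 3)/1556 = -3*(-1)*(1/1556) = 3*(1/1556) = 3/1556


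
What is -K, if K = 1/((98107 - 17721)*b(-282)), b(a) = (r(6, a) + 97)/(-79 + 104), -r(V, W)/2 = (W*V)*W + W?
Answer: 25/76658260022 ≈ 3.2612e-10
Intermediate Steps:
r(V, W) = -2*W - 2*V*W² (r(V, W) = -2*((W*V)*W + W) = -2*((V*W)*W + W) = -2*(V*W² + W) = -2*(W + V*W²) = -2*W - 2*V*W²)
b(a) = 97/25 - 2*a*(1 + 6*a)/25 (b(a) = (-2*a*(1 + 6*a) + 97)/(-79 + 104) = (97 - 2*a*(1 + 6*a))/25 = (97 - 2*a*(1 + 6*a))*(1/25) = 97/25 - 2*a*(1 + 6*a)/25)
K = -25/76658260022 (K = 1/((98107 - 17721)*(97/25 - 2/25*(-282)*(1 + 6*(-282)))) = 1/(80386*(97/25 - 2/25*(-282)*(1 - 1692))) = 1/(80386*(97/25 - 2/25*(-282)*(-1691))) = 1/(80386*(97/25 - 953724/25)) = 1/(80386*(-953627/25)) = (1/80386)*(-25/953627) = -25/76658260022 ≈ -3.2612e-10)
-K = -1*(-25/76658260022) = 25/76658260022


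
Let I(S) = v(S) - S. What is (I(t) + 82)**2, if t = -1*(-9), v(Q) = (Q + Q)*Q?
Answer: 55225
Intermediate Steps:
v(Q) = 2*Q**2 (v(Q) = (2*Q)*Q = 2*Q**2)
t = 9
I(S) = -S + 2*S**2 (I(S) = 2*S**2 - S = -S + 2*S**2)
(I(t) + 82)**2 = (9*(-1 + 2*9) + 82)**2 = (9*(-1 + 18) + 82)**2 = (9*17 + 82)**2 = (153 + 82)**2 = 235**2 = 55225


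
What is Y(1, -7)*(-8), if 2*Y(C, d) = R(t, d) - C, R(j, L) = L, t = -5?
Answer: 32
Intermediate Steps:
Y(C, d) = d/2 - C/2 (Y(C, d) = (d - C)/2 = d/2 - C/2)
Y(1, -7)*(-8) = ((½)*(-7) - ½*1)*(-8) = (-7/2 - ½)*(-8) = -4*(-8) = 32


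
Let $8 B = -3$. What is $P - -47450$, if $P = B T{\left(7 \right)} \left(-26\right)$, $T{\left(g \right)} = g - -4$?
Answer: $\frac{190229}{4} \approx 47557.0$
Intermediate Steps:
$B = - \frac{3}{8}$ ($B = \frac{1}{8} \left(-3\right) = - \frac{3}{8} \approx -0.375$)
$T{\left(g \right)} = 4 + g$ ($T{\left(g \right)} = g + 4 = 4 + g$)
$P = \frac{429}{4}$ ($P = - \frac{3 \left(4 + 7\right)}{8} \left(-26\right) = \left(- \frac{3}{8}\right) 11 \left(-26\right) = \left(- \frac{33}{8}\right) \left(-26\right) = \frac{429}{4} \approx 107.25$)
$P - -47450 = \frac{429}{4} - -47450 = \frac{429}{4} + 47450 = \frac{190229}{4}$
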